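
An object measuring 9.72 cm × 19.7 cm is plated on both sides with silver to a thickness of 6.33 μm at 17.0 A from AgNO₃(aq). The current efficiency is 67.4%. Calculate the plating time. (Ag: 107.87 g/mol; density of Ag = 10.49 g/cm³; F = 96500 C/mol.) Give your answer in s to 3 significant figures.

199 s

Plated area = 2 × 9.72 × 19.7 = 383.0 cm²
Volume = 383.0 × 6.33×10⁻⁴ cm = 0.2424 cm³
m(Ag) = 0.2424 × 10.49 = 2.543 g
n(Ag) = 2.543 / 107.87 = 0.02357 mol; n(e⁻) = 0.02357 mol
Q = 0.02357 × 96500 / 0.674 = 3375 C
t = 3375 / 17.0 = 198.5 s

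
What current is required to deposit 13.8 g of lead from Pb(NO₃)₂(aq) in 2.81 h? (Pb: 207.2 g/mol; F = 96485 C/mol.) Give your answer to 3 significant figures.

n(Pb) = 13.8 / 207.2 = 0.06660 mol
Pb²⁺ + 2e⁻ → Pb, so n(e⁻) = 2 × 0.06660 = 0.1332 mol
Q = 0.1332 × 96485 = 12850 C
I = Q / t = 12850 / 10116 s = 1.27 A

1.27 A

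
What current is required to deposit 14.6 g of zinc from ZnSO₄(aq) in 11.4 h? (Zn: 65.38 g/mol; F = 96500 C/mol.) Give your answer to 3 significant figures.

1.05 A

n(Zn) = 14.6 / 65.38 = 0.2233 mol
Zn²⁺ + 2e⁻ → Zn, so n(e⁻) = 2 × 0.2233 = 0.4466 mol
Q = 0.4466 × 96500 = 43100 C
I = Q / t = 43100 / 41040 s = 1.05 A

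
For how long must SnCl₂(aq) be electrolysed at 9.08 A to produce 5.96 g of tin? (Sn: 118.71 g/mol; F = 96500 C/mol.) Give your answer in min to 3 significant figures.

n(Sn) = 5.96 / 118.71 = 0.05021 mol
Sn²⁺ + 2e⁻ → Sn, so n(e⁻) = 2 × 0.05021 = 0.1004 mol
Q = 0.1004 × 96500 = 9689 C
t = Q / I = 9689 / 9.08 = 1067 s = 17.8 min

17.8 min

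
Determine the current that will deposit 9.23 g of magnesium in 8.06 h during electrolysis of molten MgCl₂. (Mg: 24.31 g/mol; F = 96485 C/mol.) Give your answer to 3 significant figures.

n(Mg) = 9.23 / 24.31 = 0.3797 mol
Mg²⁺ + 2e⁻ → Mg, so n(e⁻) = 2 × 0.3797 = 0.7594 mol
Q = 0.7594 × 96485 = 73270 C
I = Q / t = 73270 / 29016 s = 2.53 A

2.53 A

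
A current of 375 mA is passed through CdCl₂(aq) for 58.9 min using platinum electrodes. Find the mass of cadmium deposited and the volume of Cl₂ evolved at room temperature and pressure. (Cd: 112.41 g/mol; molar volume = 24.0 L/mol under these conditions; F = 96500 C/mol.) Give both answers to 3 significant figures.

0.772 g Cd; 0.165 L Cl₂

Q = 0.375 × 3534 = 1325 C; n(e⁻) = 1325 / 96500 = 0.01373 mol
Cathode: Cd²⁺ + 2e⁻ → Cd → n(Cd) = 0.01373/2 = 0.006865 mol → 0.772 g
Anode: 2Cl⁻ → Cl₂ + 2e⁻ → n(Cl₂) = 0.01373/2 = 0.006865 mol → 0.165 L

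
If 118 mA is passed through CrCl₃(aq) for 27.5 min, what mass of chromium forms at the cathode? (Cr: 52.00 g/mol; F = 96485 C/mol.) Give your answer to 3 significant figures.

0.0350 g

Charge passed = 0.118 × 1650 = 194.7 C
n(e⁻) = Q/F = 194.7/96485 = 0.002018 mol
Cr³⁺ + 3e⁻ → Cr, so n(Cr) = 0.002018 / 3 = 6.727×10^-4 mol
m = 6.727×10^-4 × 52.00 = 0.0350 g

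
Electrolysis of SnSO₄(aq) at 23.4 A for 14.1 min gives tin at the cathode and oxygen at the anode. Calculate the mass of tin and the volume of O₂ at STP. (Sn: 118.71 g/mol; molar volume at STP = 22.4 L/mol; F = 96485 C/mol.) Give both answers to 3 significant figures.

12.2 g Sn; 1.15 L O₂

Q = 23.4 × 846 = 19800 C; n(e⁻) = 19800 / 96485 = 0.2052 mol
Cathode: Sn²⁺ + 2e⁻ → Sn → n(Sn) = 0.2052/2 = 0.1026 mol → 12.2 g
Anode: 2H₂O → O₂ + 4H⁺ + 4e⁻ → n(O₂) = 0.2052/4 = 0.05130 mol → 1.15 L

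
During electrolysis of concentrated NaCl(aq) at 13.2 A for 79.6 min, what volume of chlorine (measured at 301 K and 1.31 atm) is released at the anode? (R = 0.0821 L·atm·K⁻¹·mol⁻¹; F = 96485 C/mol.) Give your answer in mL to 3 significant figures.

Q = It = 13.2 × 4776 = 63040 C
n(e⁻) = Q/F = 63040/96485 = 0.6534 mol
2Cl⁻ → Cl₂ + 2e⁻, so n(Cl₂) = 0.6534 / 2 = 0.3267 mol
V = nRT/P = 0.3267 × 0.0821 × 301 / 1.31 = 6.163 L
= 6160 mL

6160 mL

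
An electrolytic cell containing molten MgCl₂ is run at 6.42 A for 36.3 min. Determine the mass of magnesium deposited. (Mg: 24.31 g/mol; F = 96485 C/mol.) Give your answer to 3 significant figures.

Q = It = 6.42 × 2178 = 13980 C
Moles of electrons = 13980 / 96485 = 0.1449 mol
Mg²⁺ + 2e⁻ → Mg, so n(Mg) = 0.1449 / 2 = 0.07245 mol
m = 0.07245 × 24.31 = 1.76 g

1.76 g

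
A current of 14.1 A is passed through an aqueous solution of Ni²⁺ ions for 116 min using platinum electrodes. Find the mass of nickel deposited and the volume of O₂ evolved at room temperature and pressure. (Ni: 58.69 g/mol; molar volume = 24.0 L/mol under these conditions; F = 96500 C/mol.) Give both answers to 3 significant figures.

29.8 g Ni; 6.10 L O₂

Q = 14.1 × 6960 = 98140 C; n(e⁻) = 98140 / 96500 = 1.017 mol
Cathode: Ni²⁺ + 2e⁻ → Ni → n(Ni) = 1.017/2 = 0.5085 mol → 29.8 g
Anode: 2H₂O → O₂ + 4H⁺ + 4e⁻ → n(O₂) = 1.017/4 = 0.2543 mol → 6.10 L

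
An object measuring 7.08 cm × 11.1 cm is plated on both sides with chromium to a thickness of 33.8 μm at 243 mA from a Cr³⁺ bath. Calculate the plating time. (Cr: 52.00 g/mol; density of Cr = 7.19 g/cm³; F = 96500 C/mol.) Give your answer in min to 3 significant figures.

Plated area = 2 × 7.08 × 11.1 = 157.2 cm²
Volume = 157.2 × 33.8×10⁻⁴ cm = 0.5313 cm³
m(Cr) = 0.5313 × 7.19 = 3.820 g
n(Cr) = 3.820 / 52.00 = 0.07346 mol; n(e⁻) = 3 × 0.07346 = 0.2204 mol
Q = 0.2204 × 96500 = 21270 C
t = 21270 / 0.243 = 87530 s = 1460 min

1460 min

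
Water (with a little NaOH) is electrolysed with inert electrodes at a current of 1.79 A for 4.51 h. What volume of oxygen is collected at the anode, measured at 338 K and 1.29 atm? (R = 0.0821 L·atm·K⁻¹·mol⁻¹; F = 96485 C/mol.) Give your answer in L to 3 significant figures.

1.62 L

Q = It = 1.79 × 16236 = 29060 C
n(e⁻) = Q/F = 29060/96485 = 0.3012 mol
2H₂O → O₂ + 4H⁺ + 4e⁻, so n(O₂) = 0.3012 / 4 = 0.07530 mol
V = nRT/P = 0.07530 × 0.0821 × 338 / 1.29 = 1.620 L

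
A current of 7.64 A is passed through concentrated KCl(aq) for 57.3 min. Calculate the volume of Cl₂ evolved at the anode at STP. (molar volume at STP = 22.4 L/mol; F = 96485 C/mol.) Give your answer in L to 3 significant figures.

3.05 L

Charge passed = 7.64 × 3438 = 26270 C
n(e⁻) = Q/F = 26270/96485 = 0.2723 mol
2Cl⁻ → Cl₂ + 2e⁻, so n(Cl₂) = 0.2723 / 2 = 0.1362 mol
V = 0.1362 × 22.4 = 3.051 L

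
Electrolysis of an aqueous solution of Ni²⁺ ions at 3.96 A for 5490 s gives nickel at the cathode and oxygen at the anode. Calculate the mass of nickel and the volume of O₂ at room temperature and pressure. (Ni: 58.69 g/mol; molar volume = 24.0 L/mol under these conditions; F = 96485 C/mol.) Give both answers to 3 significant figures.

Q = 3.96 × 5490 = 21740 C; n(e⁻) = 21740 / 96485 = 0.2253 mol
Cathode: Ni²⁺ + 2e⁻ → Ni → n(Ni) = 0.2253/2 = 0.1127 mol → 6.61 g
Anode: 2H₂O → O₂ + 4H⁺ + 4e⁻ → n(O₂) = 0.2253/4 = 0.05633 mol → 1.35 L

6.61 g Ni; 1.35 L O₂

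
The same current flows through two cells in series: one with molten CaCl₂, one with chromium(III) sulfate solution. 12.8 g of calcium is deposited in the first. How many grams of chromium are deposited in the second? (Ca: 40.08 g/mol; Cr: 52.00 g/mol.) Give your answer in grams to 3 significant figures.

n(Ca) = 12.8 / 40.08 = 0.3194 mol
Ca²⁺ + 2e⁻ → Ca, so n(e⁻) = 2 × 0.3194 = 0.6388 mol
The cells are in series, so the same charge (and hence the same n(e⁻) = 0.6388 mol) passes through both.
Cr³⁺ + 3e⁻ → Cr, so n(Cr) = 0.6388 / 3 = 0.2129 mol
m(Cr) = 0.2129 × 52.00 = 11.1 g

11.1 g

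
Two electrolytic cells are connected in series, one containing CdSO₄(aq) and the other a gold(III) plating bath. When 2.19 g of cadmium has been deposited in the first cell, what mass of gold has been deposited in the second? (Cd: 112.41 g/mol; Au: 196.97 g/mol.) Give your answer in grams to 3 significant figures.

2.56 g

n(Cd) = 2.19 / 112.41 = 0.01948 mol
Cd²⁺ + 2e⁻ → Cd, so n(e⁻) = 2 × 0.01948 = 0.03896 mol
Same current for the same time ⇒ same n(e⁻) = 0.03896 mol in both cells.
Au³⁺ + 3e⁻ → Au, so n(Au) = 0.03896 / 3 = 0.01299 mol
m(Au) = 0.01299 × 196.97 = 2.56 g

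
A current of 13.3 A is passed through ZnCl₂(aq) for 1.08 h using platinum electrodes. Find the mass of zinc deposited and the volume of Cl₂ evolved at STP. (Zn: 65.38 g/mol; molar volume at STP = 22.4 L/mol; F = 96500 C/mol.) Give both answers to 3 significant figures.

17.5 g Zn; 6.00 L Cl₂

Q = 13.3 × 3888 = 51710 C; n(e⁻) = 51710 / 96500 = 0.5359 mol
Cathode: Zn²⁺ + 2e⁻ → Zn → n(Zn) = 0.5359/2 = 0.2680 mol → 17.5 g
Anode: 2Cl⁻ → Cl₂ + 2e⁻ → n(Cl₂) = 0.5359/2 = 0.2680 mol → 6.00 L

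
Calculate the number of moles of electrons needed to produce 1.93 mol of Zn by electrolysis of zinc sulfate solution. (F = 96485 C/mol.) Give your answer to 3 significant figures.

Zn²⁺ + 2e⁻ → Zn, so n(e⁻) = 2 × 1.93 = 3.860 mol

3.86 mol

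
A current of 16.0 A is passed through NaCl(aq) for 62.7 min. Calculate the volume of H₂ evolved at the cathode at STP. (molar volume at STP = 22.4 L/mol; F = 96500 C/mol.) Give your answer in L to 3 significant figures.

6.99 L

Q = 16.0 A × 3762 s = 60190 C
Moles of electrons = 60190 / 96500 = 0.6237 mol
2H⁺ + 2e⁻ → H₂, so n(H₂) = 0.6237 / 2 = 0.3119 mol
V = 0.3119 × 22.4 = 6.987 L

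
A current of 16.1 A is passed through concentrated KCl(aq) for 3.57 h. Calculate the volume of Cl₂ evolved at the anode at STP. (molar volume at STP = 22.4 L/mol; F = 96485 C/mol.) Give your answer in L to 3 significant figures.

24.0 L

Q = 16.1 A × 12852 s = 2.069×10^5 C
n(e⁻) = 2.069×10^5 / 96485 = 2.144 mol
2Cl⁻ → Cl₂ + 2e⁻, so n(Cl₂) = 2.144 / 2 = 1.072 mol
V = 1.072 × 22.4 = 24.01 L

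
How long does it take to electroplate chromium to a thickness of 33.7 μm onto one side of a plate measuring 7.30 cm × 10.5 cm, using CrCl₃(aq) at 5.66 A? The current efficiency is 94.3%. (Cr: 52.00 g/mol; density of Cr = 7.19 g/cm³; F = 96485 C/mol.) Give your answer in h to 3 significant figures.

Plated area = 7.30 × 10.5 = 76.65 cm²
Volume = 76.65 × 33.7×10⁻⁴ cm = 0.2583 cm³
m(Cr) = 0.2583 × 7.19 = 1.857 g
n(Cr) = 1.857 / 52.00 = 0.03571 mol; n(e⁻) = 3 × 0.03571 = 0.1071 mol
Q = 0.1071 × 96485 / 0.943 = 10960 C
t = 10960 / 5.66 = 1936 s = 0.538 h

0.538 h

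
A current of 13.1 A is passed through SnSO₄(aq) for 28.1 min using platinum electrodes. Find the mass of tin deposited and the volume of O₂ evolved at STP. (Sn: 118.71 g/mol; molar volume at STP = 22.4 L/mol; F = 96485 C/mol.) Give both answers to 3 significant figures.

Q = 13.1 × 1686 = 22090 C; n(e⁻) = 22090 / 96485 = 0.2289 mol
Cathode: Sn²⁺ + 2e⁻ → Sn → n(Sn) = 0.2289/2 = 0.1145 mol → 13.6 g
Anode: 2H₂O → O₂ + 4H⁺ + 4e⁻ → n(O₂) = 0.2289/4 = 0.05723 mol → 1.28 L

13.6 g Sn; 1.28 L O₂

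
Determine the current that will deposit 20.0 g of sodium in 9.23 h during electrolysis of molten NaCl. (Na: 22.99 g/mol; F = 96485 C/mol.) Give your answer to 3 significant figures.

2.53 A

n(Na) = 20.0 / 22.99 = 0.8699 mol
Na⁺ + e⁻ → Na, so n(e⁻) = 0.8699 mol
Q = 0.8699 × 96485 = 83930 C
I = Q / t = 83930 / 33228 s = 2.53 A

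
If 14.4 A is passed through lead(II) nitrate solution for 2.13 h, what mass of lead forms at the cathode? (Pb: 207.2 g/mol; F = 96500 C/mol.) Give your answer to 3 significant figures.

Q = It = 14.4 × 7668 = 1.104×10^5 C
n(e⁻) = Q/F = 1.104×10^5/96500 = 1.144 mol
Pb²⁺ + 2e⁻ → Pb, so n(Pb) = 1.144 / 2 = 0.5720 mol
m = 0.5720 × 207.2 = 119 g

119 g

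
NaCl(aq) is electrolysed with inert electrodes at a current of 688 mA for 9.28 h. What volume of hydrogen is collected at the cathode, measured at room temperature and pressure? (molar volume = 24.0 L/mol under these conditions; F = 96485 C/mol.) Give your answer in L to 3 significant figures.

2.86 L

Q = It = 0.688 × 33408 = 22980 C
Moles of electrons = 22980 / 96485 = 0.2382 mol
2H⁺ + 2e⁻ → H₂, so n(H₂) = 0.2382 / 2 = 0.1191 mol
V = 0.1191 × 24.0 = 2.858 L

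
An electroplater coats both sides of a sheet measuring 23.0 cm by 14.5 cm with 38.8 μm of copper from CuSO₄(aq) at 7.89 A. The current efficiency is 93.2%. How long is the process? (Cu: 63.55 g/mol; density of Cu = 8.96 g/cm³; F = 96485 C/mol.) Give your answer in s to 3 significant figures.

9580 s

Plated area = 2 × 23.0 × 14.5 = 667.0 cm²
Volume = 667.0 × 38.8×10⁻⁴ cm = 2.588 cm³
m(Cu) = 2.588 × 8.96 = 23.19 g
n(Cu) = 23.19 / 63.55 = 0.3649 mol; n(e⁻) = 2 × 0.3649 = 0.7298 mol
Q = 0.7298 × 96485 / 0.932 = 75550 C
t = 75550 / 7.89 = 9575 s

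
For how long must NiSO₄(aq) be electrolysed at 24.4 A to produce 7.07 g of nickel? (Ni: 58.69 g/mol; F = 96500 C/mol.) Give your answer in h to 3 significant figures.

0.265 h

n(Ni) = 7.07 / 58.69 = 0.1205 mol
Ni²⁺ + 2e⁻ → Ni, so n(e⁻) = 2 × 0.1205 = 0.2410 mol
Q = 0.2410 × 96500 = 23260 C
t = Q / I = 23260 / 24.4 = 953.3 s = 0.265 h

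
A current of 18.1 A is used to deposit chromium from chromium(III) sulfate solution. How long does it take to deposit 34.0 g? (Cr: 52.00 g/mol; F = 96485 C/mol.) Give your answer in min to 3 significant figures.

174 min

n(Cr) = 34.0 / 52.00 = 0.6538 mol
Cr³⁺ + 3e⁻ → Cr, so n(e⁻) = 3 × 0.6538 = 1.961 mol
Q = 1.961 × 96485 = 1.892×10^5 C
t = Q / I = 1.892×10^5 / 18.1 = 10450 s = 174 min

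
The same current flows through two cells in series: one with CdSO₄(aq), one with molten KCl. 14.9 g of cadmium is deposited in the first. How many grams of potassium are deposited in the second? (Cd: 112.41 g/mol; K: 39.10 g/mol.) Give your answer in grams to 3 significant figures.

n(Cd) = 14.9 / 112.41 = 0.1326 mol
Cd²⁺ + 2e⁻ → Cd, so n(e⁻) = 2 × 0.1326 = 0.2652 mol
Same current for the same time ⇒ same n(e⁻) = 0.2652 mol in both cells.
K⁺ + e⁻ → K, so n(K) = 0.2652 mol
m(K) = 0.2652 × 39.10 = 10.4 g

10.4 g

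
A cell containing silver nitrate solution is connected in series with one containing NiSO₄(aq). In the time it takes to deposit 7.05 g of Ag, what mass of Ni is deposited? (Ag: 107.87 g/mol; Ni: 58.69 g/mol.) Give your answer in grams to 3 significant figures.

n(Ag) = 7.05 / 107.87 = 0.06536 mol
Ag⁺ + e⁻ → Ag, so n(e⁻) = 0.06536 mol
The cells are in series, so the same charge (and hence the same n(e⁻) = 0.06536 mol) passes through both.
Ni²⁺ + 2e⁻ → Ni, so n(Ni) = 0.06536 / 2 = 0.03268 mol
m(Ni) = 0.03268 × 58.69 = 1.92 g

1.92 g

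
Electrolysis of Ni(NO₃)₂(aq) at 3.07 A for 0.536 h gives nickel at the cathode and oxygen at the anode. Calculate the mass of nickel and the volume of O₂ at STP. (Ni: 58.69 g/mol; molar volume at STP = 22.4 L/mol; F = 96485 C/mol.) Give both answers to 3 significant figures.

1.80 g Ni; 0.344 L O₂

Q = 3.07 × 1929.6 = 5924 C; n(e⁻) = 5924 / 96485 = 0.06140 mol
Cathode: Ni²⁺ + 2e⁻ → Ni → n(Ni) = 0.06140/2 = 0.03070 mol → 1.80 g
Anode: 2H₂O → O₂ + 4H⁺ + 4e⁻ → n(O₂) = 0.06140/4 = 0.01535 mol → 0.344 L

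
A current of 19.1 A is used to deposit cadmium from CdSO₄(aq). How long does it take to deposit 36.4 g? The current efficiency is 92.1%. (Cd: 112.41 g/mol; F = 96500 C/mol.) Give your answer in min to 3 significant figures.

59.2 min

n(Cd) = 36.4 / 112.41 = 0.3238 mol
Cd²⁺ + 2e⁻ → Cd, so n(e⁻) = 2 × 0.3238 = 0.6476 mol
Q = 0.6476 × 96500 / 0.921 = 67850 C
t = Q / I = 67850 / 19.1 = 3552 s = 59.2 min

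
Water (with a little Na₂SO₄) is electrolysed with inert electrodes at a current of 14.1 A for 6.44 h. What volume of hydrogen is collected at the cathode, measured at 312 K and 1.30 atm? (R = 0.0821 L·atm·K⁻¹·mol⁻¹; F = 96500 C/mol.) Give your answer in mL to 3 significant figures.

Q = 14.1 A × 23184 s = 3.269×10^5 C
n(e⁻) = 3.269×10^5 / 96500 = 3.388 mol
2H⁺ + 2e⁻ → H₂, so n(H₂) = 3.388 / 2 = 1.694 mol
V = nRT/P = 1.694 × 0.0821 × 312 / 1.30 = 33.38 L
= 33400 mL

33400 mL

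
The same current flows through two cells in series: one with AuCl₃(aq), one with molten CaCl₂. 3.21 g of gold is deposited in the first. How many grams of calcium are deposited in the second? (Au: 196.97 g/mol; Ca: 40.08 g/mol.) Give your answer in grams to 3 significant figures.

n(Au) = 3.21 / 196.97 = 0.01630 mol
Au³⁺ + 3e⁻ → Au, so n(e⁻) = 3 × 0.01630 = 0.04890 mol
Same current for the same time ⇒ same n(e⁻) = 0.04890 mol in both cells.
Ca²⁺ + 2e⁻ → Ca, so n(Ca) = 0.04890 / 2 = 0.02445 mol
m(Ca) = 0.02445 × 40.08 = 0.980 g

0.980 g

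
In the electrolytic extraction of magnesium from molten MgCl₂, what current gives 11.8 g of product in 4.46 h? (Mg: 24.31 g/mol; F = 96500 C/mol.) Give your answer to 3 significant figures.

n(Mg) = 11.8 / 24.31 = 0.4854 mol
Mg²⁺ + 2e⁻ → Mg, so n(e⁻) = 2 × 0.4854 = 0.9708 mol
Q = 0.9708 × 96500 = 93680 C
I = Q / t = 93680 / 16056 s = 5.83 A

5.83 A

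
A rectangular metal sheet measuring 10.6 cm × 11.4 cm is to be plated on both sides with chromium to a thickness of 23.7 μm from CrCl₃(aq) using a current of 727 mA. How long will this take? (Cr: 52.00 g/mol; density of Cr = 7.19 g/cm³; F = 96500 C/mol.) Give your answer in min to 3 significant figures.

526 min

Plated area = 2 × 10.6 × 11.4 = 241.7 cm²
Volume = 241.7 × 23.7×10⁻⁴ cm = 0.5728 cm³
m(Cr) = 0.5728 × 7.19 = 4.118 g
n(Cr) = 4.118 / 52.00 = 0.07919 mol; n(e⁻) = 3 × 0.07919 = 0.2376 mol
Q = 0.2376 × 96500 = 22930 C
t = 22930 / 0.727 = 31540 s = 526 min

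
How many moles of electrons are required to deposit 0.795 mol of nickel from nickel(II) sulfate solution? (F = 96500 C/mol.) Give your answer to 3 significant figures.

Ni²⁺ + 2e⁻ → Ni, so n(e⁻) = 2 × 0.795 = 1.590 mol

1.59 mol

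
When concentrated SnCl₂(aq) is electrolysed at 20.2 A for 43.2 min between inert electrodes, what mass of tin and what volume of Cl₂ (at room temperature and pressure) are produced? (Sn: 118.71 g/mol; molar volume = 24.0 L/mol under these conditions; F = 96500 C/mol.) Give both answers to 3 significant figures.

Q = 20.2 × 2592 = 52360 C; n(e⁻) = 52360 / 96500 = 0.5426 mol
Cathode: Sn²⁺ + 2e⁻ → Sn → n(Sn) = 0.5426/2 = 0.2713 mol → 32.2 g
Anode: 2Cl⁻ → Cl₂ + 2e⁻ → n(Cl₂) = 0.5426/2 = 0.2713 mol → 6.51 L

32.2 g Sn; 6.51 L Cl₂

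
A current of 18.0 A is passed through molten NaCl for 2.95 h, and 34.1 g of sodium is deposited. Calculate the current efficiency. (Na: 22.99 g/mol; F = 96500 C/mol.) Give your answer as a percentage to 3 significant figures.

Q = 18.0 × 10620 = 1.912×10^5 C
n(e⁻) = 1.912×10^5 / 96500 = 1.981 mol
Na⁺ + e⁻ → Na, so theoretical n(Na) = 1.981 mol → 45.54 g
Efficiency = 34.1 / 45.54 = 0.7488 = 74.9%

74.9%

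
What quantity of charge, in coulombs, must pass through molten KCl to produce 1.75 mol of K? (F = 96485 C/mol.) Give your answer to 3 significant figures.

K⁺ + e⁻ → K, so n(e⁻) = 1 × 1.75 = 1.750 mol
Q = 1.750 × 96485 = 1.688×10^5 C

1.69×10^5 C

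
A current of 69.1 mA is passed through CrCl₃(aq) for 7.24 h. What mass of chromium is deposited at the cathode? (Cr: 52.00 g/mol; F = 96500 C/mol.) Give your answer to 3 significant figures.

0.323 g

Q = 0.0691 A × 26064 s = 1801 C
Moles of electrons = 1801 / 96500 = 0.01866 mol
Cr³⁺ + 3e⁻ → Cr, so n(Cr) = 0.01866 / 3 = 0.006220 mol
m = 0.006220 × 52.00 = 0.323 g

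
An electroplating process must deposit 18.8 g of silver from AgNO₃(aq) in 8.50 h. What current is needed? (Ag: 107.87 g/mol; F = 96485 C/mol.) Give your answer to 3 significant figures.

0.550 A

n(Ag) = 18.8 / 107.87 = 0.1743 mol
Ag⁺ + e⁻ → Ag, so n(e⁻) = 0.1743 mol
Q = 0.1743 × 96485 = 16820 C
I = Q / t = 16820 / 30600 s = 0.550 A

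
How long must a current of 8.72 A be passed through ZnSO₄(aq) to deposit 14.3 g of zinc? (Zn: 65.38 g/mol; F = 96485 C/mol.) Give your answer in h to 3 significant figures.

1.34 h

n(Zn) = 14.3 / 65.38 = 0.2187 mol
Zn²⁺ + 2e⁻ → Zn, so n(e⁻) = 2 × 0.2187 = 0.4374 mol
Q = 0.4374 × 96485 = 42200 C
t = Q / I = 42200 / 8.72 = 4839 s = 1.34 h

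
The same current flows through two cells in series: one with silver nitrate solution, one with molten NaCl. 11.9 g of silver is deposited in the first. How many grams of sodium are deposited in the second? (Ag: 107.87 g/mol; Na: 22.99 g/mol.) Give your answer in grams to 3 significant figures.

n(Ag) = 11.9 / 107.87 = 0.1103 mol
Ag⁺ + e⁻ → Ag, so n(e⁻) = 0.1103 mol
Same current for the same time ⇒ same n(e⁻) = 0.1103 mol in both cells.
Na⁺ + e⁻ → Na, so n(Na) = 0.1103 mol
m(Na) = 0.1103 × 22.99 = 2.54 g

2.54 g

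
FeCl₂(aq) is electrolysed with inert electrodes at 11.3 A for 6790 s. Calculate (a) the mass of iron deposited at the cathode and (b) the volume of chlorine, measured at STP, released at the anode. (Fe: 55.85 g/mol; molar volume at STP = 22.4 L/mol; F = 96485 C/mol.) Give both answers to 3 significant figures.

22.2 g Fe; 8.91 L Cl₂

Q = 11.3 × 6790 = 76730 C; n(e⁻) = 76730 / 96485 = 0.7953 mol
Cathode: Fe²⁺ + 2e⁻ → Fe → n(Fe) = 0.7953/2 = 0.3977 mol → 22.2 g
Anode: 2Cl⁻ → Cl₂ + 2e⁻ → n(Cl₂) = 0.7953/2 = 0.3977 mol → 8.91 L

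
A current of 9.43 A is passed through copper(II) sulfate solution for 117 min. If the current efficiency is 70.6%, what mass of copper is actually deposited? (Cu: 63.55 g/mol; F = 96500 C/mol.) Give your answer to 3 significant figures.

15.4 g

Q = 9.43 × 7020 = 66200 C
n(e⁻) = 66200 / 96500 = 0.6860 mol
Cu²⁺ + 2e⁻ → Cu, so theoretical m(Cu) = 0.3430 × 63.55 = 21.80 g
Actual mass = 70.6% × 21.80 = 15.4 g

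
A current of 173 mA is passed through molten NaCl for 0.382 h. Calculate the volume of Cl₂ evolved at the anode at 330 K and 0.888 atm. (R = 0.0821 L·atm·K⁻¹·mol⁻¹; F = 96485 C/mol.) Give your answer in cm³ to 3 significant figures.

Q = It = 0.173 × 1375.2 = 237.9 C
n(e⁻) = Q/F = 237.9/96485 = 0.002466 mol
2Cl⁻ → Cl₂ + 2e⁻, so n(Cl₂) = 0.002466 / 2 = 0.001233 mol
V = nRT/P = 0.001233 × 0.0821 × 330 / 0.888 = 0.03762 L
= 37.6 cm³

37.6 cm³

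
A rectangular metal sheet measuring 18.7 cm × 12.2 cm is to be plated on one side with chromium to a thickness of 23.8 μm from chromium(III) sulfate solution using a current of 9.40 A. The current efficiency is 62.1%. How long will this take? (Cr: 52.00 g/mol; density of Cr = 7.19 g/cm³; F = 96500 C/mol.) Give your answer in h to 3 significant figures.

1.03 h

Plated area = 18.7 × 12.2 = 228.1 cm²
Volume = 228.1 × 23.8×10⁻⁴ cm = 0.5429 cm³
m(Cr) = 0.5429 × 7.19 = 3.903 g
n(Cr) = 3.903 / 52.00 = 0.07506 mol; n(e⁻) = 3 × 0.07506 = 0.2252 mol
Q = 0.2252 × 96500 / 0.621 = 34990 C
t = 34990 / 9.40 = 3722 s = 1.03 h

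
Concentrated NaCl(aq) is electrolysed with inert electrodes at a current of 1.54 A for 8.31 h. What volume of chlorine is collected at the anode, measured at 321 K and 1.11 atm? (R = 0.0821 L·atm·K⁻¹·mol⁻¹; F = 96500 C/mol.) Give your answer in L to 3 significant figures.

5.67 L

Q = 1.54 A × 29916 s = 46070 C
n(e⁻) = 46070 / 96500 = 0.4774 mol
2Cl⁻ → Cl₂ + 2e⁻, so n(Cl₂) = 0.4774 / 2 = 0.2387 mol
V = nRT/P = 0.2387 × 0.0821 × 321 / 1.11 = 5.667 L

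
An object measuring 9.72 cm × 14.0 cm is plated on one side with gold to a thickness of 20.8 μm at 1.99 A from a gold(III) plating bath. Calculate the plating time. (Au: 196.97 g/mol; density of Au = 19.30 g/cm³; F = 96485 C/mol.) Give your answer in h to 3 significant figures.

1.12 h

Plated area = 9.72 × 14.0 = 136.1 cm²
Volume = 136.1 × 20.8×10⁻⁴ cm = 0.2831 cm³
m(Au) = 0.2831 × 19.30 = 5.464 g
n(Au) = 5.464 / 196.97 = 0.02774 mol; n(e⁻) = 3 × 0.02774 = 0.08322 mol
Q = 0.08322 × 96485 = 8029 C
t = 8029 / 1.99 = 4035 s = 1.12 h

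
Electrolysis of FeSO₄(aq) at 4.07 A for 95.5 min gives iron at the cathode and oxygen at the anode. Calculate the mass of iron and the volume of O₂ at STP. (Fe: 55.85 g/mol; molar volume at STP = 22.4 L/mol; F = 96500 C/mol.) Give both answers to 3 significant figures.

Q = 4.07 × 5730 = 23320 C; n(e⁻) = 23320 / 96500 = 0.2417 mol
Cathode: Fe²⁺ + 2e⁻ → Fe → n(Fe) = 0.2417/2 = 0.1209 mol → 6.75 g
Anode: 2H₂O → O₂ + 4H⁺ + 4e⁻ → n(O₂) = 0.2417/4 = 0.06043 mol → 1.35 L

6.75 g Fe; 1.35 L O₂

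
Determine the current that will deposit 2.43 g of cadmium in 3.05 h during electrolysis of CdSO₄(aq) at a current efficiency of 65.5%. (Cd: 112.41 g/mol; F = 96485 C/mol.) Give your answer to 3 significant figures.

n(Cd) = 2.43 / 112.41 = 0.02162 mol
Cd²⁺ + 2e⁻ → Cd, so n(e⁻) = 2 × 0.02162 = 0.04324 mol
Q = 0.04324 × 96485 / 0.655 = 6369 C
I = Q / t = 6369 / 10980 s = 0.580 A

0.580 A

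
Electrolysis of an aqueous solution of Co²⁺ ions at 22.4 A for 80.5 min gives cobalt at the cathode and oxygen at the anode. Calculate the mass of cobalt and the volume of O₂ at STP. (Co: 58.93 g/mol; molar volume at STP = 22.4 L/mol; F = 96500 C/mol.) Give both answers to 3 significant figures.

33.0 g Co; 6.28 L O₂

Q = 22.4 × 4830 = 1.082×10^5 C; n(e⁻) = 1.082×10^5 / 96500 = 1.121 mol
Cathode: Co²⁺ + 2e⁻ → Co → n(Co) = 1.121/2 = 0.5605 mol → 33.0 g
Anode: 2H₂O → O₂ + 4H⁺ + 4e⁻ → n(O₂) = 1.121/4 = 0.2803 mol → 6.28 L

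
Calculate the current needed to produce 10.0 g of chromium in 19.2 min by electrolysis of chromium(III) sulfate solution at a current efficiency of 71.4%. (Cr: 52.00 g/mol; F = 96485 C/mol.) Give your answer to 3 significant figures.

67.7 A

n(Cr) = 10.0 / 52.00 = 0.1923 mol
Cr³⁺ + 3e⁻ → Cr, so n(e⁻) = 3 × 0.1923 = 0.5769 mol
Q = 0.5769 × 96485 / 0.714 = 77960 C
I = Q / t = 77960 / 1152 s = 67.7 A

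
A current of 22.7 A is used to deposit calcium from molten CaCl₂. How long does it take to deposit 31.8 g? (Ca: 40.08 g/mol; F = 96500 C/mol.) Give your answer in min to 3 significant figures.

n(Ca) = 31.8 / 40.08 = 0.7934 mol
Ca²⁺ + 2e⁻ → Ca, so n(e⁻) = 2 × 0.7934 = 1.587 mol
Q = 1.587 × 96500 = 1.531×10^5 C
t = Q / I = 1.531×10^5 / 22.7 = 6744 s = 112 min

112 min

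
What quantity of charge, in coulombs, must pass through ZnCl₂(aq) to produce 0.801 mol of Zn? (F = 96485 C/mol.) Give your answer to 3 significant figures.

1.55×10^5 C

Zn²⁺ + 2e⁻ → Zn, so n(e⁻) = 2 × 0.801 = 1.602 mol
Q = 1.602 × 96485 = 1.546×10^5 C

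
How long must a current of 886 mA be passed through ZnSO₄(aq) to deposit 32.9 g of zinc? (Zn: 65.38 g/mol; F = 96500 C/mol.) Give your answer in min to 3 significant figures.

1830 min

n(Zn) = 32.9 / 65.38 = 0.5032 mol
Zn²⁺ + 2e⁻ → Zn, so n(e⁻) = 2 × 0.5032 = 1.006 mol
Q = 1.006 × 96500 = 97080 C
t = Q / I = 97080 / 0.886 = 1.096×10^5 s = 1830 min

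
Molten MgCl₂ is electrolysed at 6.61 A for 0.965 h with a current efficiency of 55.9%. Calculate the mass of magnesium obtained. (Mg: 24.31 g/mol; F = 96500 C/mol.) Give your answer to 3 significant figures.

Q = 6.61 × 3474 = 22960 C
n(e⁻) = 22960 / 96500 = 0.2379 mol
Mg²⁺ + 2e⁻ → Mg, so theoretical m(Mg) = 0.1190 × 24.31 = 2.893 g
Actual mass = 55.9% × 2.893 = 1.62 g

1.62 g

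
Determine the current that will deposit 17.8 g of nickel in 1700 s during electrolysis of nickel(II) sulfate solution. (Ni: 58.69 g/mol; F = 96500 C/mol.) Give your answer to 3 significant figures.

34.4 A

n(Ni) = 17.8 / 58.69 = 0.3033 mol
Ni²⁺ + 2e⁻ → Ni, so n(e⁻) = 2 × 0.3033 = 0.6066 mol
Q = 0.6066 × 96500 = 58540 C
I = Q / t = 58540 / 1700 s = 34.4 A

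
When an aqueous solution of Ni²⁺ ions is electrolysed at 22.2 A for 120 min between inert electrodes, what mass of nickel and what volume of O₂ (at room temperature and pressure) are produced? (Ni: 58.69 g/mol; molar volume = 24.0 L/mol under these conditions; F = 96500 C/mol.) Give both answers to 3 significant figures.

Q = 22.2 × 7200 = 1.598×10^5 C; n(e⁻) = 1.598×10^5 / 96500 = 1.656 mol
Cathode: Ni²⁺ + 2e⁻ → Ni → n(Ni) = 1.656/2 = 0.8280 mol → 48.6 g
Anode: 2H₂O → O₂ + 4H⁺ + 4e⁻ → n(O₂) = 1.656/4 = 0.4140 mol → 9.94 L

48.6 g Ni; 9.94 L O₂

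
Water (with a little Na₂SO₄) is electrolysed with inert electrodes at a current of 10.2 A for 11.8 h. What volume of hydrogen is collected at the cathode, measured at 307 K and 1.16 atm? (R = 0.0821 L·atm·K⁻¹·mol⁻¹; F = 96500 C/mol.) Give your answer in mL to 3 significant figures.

Q = 10.2 A × 42480 s = 4.333×10^5 C
n(e⁻) = Q/F = 4.333×10^5/96500 = 4.490 mol
2H⁺ + 2e⁻ → H₂, so n(H₂) = 4.490 / 2 = 2.245 mol
V = nRT/P = 2.245 × 0.0821 × 307 / 1.16 = 48.78 L
= 48800 mL

48800 mL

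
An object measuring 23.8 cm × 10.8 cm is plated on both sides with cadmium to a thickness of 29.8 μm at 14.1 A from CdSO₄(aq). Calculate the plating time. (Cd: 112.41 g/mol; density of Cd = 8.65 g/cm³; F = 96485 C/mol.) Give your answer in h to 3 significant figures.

0.448 h

Plated area = 2 × 23.8 × 10.8 = 514.1 cm²
Volume = 514.1 × 29.8×10⁻⁴ cm = 1.532 cm³
m(Cd) = 1.532 × 8.65 = 13.25 g
n(Cd) = 13.25 / 112.41 = 0.1179 mol; n(e⁻) = 2 × 0.1179 = 0.2358 mol
Q = 0.2358 × 96485 = 22750 C
t = 22750 / 14.1 = 1613 s = 0.448 h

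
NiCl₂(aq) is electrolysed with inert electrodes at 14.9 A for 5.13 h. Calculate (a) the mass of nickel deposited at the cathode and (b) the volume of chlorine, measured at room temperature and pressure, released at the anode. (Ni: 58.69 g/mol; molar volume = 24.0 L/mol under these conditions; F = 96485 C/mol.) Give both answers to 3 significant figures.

Q = 14.9 × 18468 = 2.752×10^5 C; n(e⁻) = 2.752×10^5 / 96485 = 2.852 mol
Cathode: Ni²⁺ + 2e⁻ → Ni → n(Ni) = 2.852/2 = 1.426 mol → 83.7 g
Anode: 2Cl⁻ → Cl₂ + 2e⁻ → n(Cl₂) = 2.852/2 = 1.426 mol → 34.2 L

83.7 g Ni; 34.2 L Cl₂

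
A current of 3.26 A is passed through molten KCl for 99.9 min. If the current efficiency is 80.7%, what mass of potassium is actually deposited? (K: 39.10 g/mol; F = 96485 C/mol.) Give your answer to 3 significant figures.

6.39 g

Q = 3.26 × 5994 = 19540 C
n(e⁻) = 19540 / 96485 = 0.2025 mol
K⁺ + e⁻ → K, so theoretical m(K) = 0.2025 × 39.10 = 7.918 g
Actual mass = 80.7% × 7.918 = 6.39 g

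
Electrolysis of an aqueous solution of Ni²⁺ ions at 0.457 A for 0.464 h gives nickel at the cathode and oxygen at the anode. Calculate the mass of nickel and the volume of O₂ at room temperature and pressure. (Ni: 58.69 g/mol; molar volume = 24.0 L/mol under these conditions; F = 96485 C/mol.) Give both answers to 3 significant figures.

0.232 g Ni; 0.0475 L O₂

Q = 0.457 × 1670.4 = 763.4 C; n(e⁻) = 763.4 / 96485 = 0.007912 mol
Cathode: Ni²⁺ + 2e⁻ → Ni → n(Ni) = 0.007912/2 = 0.003956 mol → 0.232 g
Anode: 2H₂O → O₂ + 4H⁺ + 4e⁻ → n(O₂) = 0.007912/4 = 0.001978 mol → 0.0475 L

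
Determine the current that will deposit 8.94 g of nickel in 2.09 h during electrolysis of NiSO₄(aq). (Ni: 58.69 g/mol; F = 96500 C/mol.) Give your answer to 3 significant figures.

3.91 A

n(Ni) = 8.94 / 58.69 = 0.1523 mol
Ni²⁺ + 2e⁻ → Ni, so n(e⁻) = 2 × 0.1523 = 0.3046 mol
Q = 0.3046 × 96500 = 29390 C
I = Q / t = 29390 / 7524 s = 3.91 A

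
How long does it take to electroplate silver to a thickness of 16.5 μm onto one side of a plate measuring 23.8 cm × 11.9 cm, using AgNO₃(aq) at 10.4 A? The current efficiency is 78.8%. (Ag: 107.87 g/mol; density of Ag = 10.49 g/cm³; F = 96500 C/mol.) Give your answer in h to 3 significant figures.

Plated area = 23.8 × 11.9 = 283.2 cm²
Volume = 283.2 × 16.5×10⁻⁴ cm = 0.4673 cm³
m(Ag) = 0.4673 × 10.49 = 4.902 g
n(Ag) = 4.902 / 107.87 = 0.04544 mol; n(e⁻) = 0.04544 mol
Q = 0.04544 × 96500 / 0.788 = 5565 C
t = 5565 / 10.4 = 535.1 s = 0.149 h

0.149 h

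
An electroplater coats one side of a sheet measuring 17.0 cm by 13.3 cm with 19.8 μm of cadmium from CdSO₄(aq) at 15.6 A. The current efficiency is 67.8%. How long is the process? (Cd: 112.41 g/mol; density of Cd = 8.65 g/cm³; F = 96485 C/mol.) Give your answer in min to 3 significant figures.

10.5 min

Plated area = 17.0 × 13.3 = 226.1 cm²
Volume = 226.1 × 19.8×10⁻⁴ cm = 0.4477 cm³
m(Cd) = 0.4477 × 8.65 = 3.873 g
n(Cd) = 3.873 / 112.41 = 0.03445 mol; n(e⁻) = 2 × 0.03445 = 0.06890 mol
Q = 0.06890 × 96485 / 0.678 = 9805 C
t = 9805 / 15.6 = 628.5 s = 10.5 min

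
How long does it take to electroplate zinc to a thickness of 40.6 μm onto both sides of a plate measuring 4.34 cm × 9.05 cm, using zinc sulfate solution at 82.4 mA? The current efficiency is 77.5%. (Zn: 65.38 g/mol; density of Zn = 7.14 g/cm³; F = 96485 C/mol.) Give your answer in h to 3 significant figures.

Plated area = 2 × 4.34 × 9.05 = 78.55 cm²
Volume = 78.55 × 40.6×10⁻⁴ cm = 0.3189 cm³
m(Zn) = 0.3189 × 7.14 = 2.277 g
n(Zn) = 2.277 / 65.38 = 0.03483 mol; n(e⁻) = 2 × 0.03483 = 0.06966 mol
Q = 0.06966 × 96485 / 0.775 = 8672 C
t = 8672 / 0.0824 = 1.052×10^5 s = 29.2 h

29.2 h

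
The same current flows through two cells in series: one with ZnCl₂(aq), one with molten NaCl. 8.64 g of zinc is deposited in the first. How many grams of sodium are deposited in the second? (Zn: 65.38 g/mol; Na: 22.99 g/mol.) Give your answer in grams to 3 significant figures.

n(Zn) = 8.64 / 65.38 = 0.1322 mol
Zn²⁺ + 2e⁻ → Zn, so n(e⁻) = 2 × 0.1322 = 0.2644 mol
The cells are in series, so the same charge (and hence the same n(e⁻) = 0.2644 mol) passes through both.
Na⁺ + e⁻ → Na, so n(Na) = 0.2644 mol
m(Na) = 0.2644 × 22.99 = 6.08 g

6.08 g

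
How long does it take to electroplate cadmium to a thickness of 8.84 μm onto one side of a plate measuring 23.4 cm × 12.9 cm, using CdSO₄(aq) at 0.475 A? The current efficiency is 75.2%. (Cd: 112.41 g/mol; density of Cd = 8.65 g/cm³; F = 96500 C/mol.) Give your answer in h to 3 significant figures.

Plated area = 23.4 × 12.9 = 301.9 cm²
Volume = 301.9 × 8.84×10⁻⁴ cm = 0.2669 cm³
m(Cd) = 0.2669 × 8.65 = 2.309 g
n(Cd) = 2.309 / 112.41 = 0.02054 mol; n(e⁻) = 2 × 0.02054 = 0.04108 mol
Q = 0.04108 × 96500 / 0.752 = 5272 C
t = 5272 / 0.475 = 11100 s = 3.08 h

3.08 h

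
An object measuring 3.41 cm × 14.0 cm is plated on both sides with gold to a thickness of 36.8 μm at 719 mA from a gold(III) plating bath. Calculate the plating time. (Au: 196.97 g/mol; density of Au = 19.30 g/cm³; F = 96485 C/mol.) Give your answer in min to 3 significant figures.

231 min

Plated area = 2 × 3.41 × 14.0 = 95.48 cm²
Volume = 95.48 × 36.8×10⁻⁴ cm = 0.3514 cm³
m(Au) = 0.3514 × 19.30 = 6.782 g
n(Au) = 6.782 / 196.97 = 0.03443 mol; n(e⁻) = 3 × 0.03443 = 0.1033 mol
Q = 0.1033 × 96485 = 9967 C
t = 9967 / 0.719 = 13860 s = 231 min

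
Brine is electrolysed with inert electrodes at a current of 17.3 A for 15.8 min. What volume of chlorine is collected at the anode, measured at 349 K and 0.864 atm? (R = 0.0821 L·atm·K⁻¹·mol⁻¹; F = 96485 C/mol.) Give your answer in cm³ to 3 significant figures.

Q = 17.3 A × 948 s = 16400 C
n(e⁻) = Q/F = 16400/96485 = 0.1700 mol
2Cl⁻ → Cl₂ + 2e⁻, so n(Cl₂) = 0.1700 / 2 = 0.08500 mol
V = nRT/P = 0.08500 × 0.0821 × 349 / 0.864 = 2.819 L
= 2820 cm³

2820 cm³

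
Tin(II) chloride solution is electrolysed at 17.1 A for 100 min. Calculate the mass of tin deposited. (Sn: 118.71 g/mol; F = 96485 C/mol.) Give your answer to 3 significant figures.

Q = 17.1 A × 6000 s = 1.026×10^5 C
n(e⁻) = 1.026×10^5 / 96485 = 1.063 mol
Sn²⁺ + 2e⁻ → Sn, so n(Sn) = 1.063 / 2 = 0.5315 mol
m = 0.5315 × 118.71 = 63.1 g

63.1 g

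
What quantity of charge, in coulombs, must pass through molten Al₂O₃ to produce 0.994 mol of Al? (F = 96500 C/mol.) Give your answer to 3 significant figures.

Al³⁺ + 3e⁻ → Al, so n(e⁻) = 3 × 0.994 = 2.982 mol
Q = 2.982 × 96500 = 2.878×10^5 C

2.88×10^5 C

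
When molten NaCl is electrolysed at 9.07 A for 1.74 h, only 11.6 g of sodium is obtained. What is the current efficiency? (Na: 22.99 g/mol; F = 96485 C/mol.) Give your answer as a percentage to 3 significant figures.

85.7%

Q = 9.07 × 6264 = 56810 C
n(e⁻) = 56810 / 96485 = 0.5888 mol
Na⁺ + e⁻ → Na, so theoretical n(Na) = 0.5888 mol → 13.54 g
Efficiency = 11.6 / 13.54 = 0.8567 = 85.7%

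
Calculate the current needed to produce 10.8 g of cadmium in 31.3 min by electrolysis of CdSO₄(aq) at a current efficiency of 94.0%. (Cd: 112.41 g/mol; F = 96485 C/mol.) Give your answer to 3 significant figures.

n(Cd) = 10.8 / 112.41 = 0.09608 mol
Cd²⁺ + 2e⁻ → Cd, so n(e⁻) = 2 × 0.09608 = 0.1922 mol
Q = 0.1922 × 96485 / 0.940 = 19730 C
I = Q / t = 19730 / 1878 s = 10.5 A

10.5 A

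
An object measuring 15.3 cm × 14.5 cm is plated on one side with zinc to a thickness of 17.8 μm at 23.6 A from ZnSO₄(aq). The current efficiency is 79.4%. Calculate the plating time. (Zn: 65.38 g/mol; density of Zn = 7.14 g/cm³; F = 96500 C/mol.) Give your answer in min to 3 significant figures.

7.40 min

Plated area = 15.3 × 14.5 = 221.9 cm²
Volume = 221.9 × 17.8×10⁻⁴ cm = 0.3950 cm³
m(Zn) = 0.3950 × 7.14 = 2.820 g
n(Zn) = 2.820 / 65.38 = 0.04313 mol; n(e⁻) = 2 × 0.04313 = 0.08626 mol
Q = 0.08626 × 96500 / 0.794 = 10480 C
t = 10480 / 23.6 = 444.1 s = 7.40 min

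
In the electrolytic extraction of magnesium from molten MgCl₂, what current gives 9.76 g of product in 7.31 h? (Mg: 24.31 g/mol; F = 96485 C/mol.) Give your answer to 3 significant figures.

2.94 A

n(Mg) = 9.76 / 24.31 = 0.4015 mol
Mg²⁺ + 2e⁻ → Mg, so n(e⁻) = 2 × 0.4015 = 0.8030 mol
Q = 0.8030 × 96485 = 77480 C
I = Q / t = 77480 / 26316 s = 2.94 A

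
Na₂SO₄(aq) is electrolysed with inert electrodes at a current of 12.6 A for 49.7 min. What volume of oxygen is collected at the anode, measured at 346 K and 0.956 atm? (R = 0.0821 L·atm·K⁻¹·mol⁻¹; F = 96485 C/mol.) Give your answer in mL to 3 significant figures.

2890 mL

Q = It = 12.6 × 2982 = 37570 C
n(e⁻) = Q/F = 37570/96485 = 0.3894 mol
2H₂O → O₂ + 4H⁺ + 4e⁻, so n(O₂) = 0.3894 / 4 = 0.09735 mol
V = nRT/P = 0.09735 × 0.0821 × 346 / 0.956 = 2.893 L
= 2890 mL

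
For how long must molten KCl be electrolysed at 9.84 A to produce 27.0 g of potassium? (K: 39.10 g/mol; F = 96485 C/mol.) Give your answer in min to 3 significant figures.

113 min

n(K) = 27.0 / 39.10 = 0.6905 mol
K⁺ + e⁻ → K, so n(e⁻) = 0.6905 mol
Q = 0.6905 × 96485 = 66620 C
t = Q / I = 66620 / 9.84 = 6770 s = 113 min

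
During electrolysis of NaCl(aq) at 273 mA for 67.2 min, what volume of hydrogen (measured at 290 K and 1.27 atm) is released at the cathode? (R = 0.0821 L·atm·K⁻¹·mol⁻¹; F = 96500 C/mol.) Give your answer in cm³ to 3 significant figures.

Q = 0.273 A × 4032 s = 1101 C
n(e⁻) = Q/F = 1101/96500 = 0.01141 mol
2H⁺ + 2e⁻ → H₂, so n(H₂) = 0.01141 / 2 = 0.005705 mol
V = nRT/P = 0.005705 × 0.0821 × 290 / 1.27 = 0.1070 L
= 107 cm³

107 cm³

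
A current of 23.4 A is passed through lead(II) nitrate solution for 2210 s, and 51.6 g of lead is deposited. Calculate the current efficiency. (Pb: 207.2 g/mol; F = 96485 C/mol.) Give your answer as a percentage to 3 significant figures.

92.9%

Q = 23.4 × 2210 = 51710 C
n(e⁻) = 51710 / 96485 = 0.5359 mol
Pb²⁺ + 2e⁻ → Pb, so theoretical n(Pb) = 0.2680 mol → 55.53 g
Efficiency = 51.6 / 55.53 = 0.9292 = 92.9%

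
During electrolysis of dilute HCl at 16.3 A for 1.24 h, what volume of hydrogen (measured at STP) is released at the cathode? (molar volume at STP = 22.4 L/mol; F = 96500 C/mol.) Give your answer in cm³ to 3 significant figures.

Charge passed = 16.3 × 4464 = 72760 C
n(e⁻) = 72760 / 96500 = 0.7540 mol
2H⁺ + 2e⁻ → H₂, so n(H₂) = 0.7540 / 2 = 0.3770 mol
V = 0.3770 × 22.4 = 8.445 L
= 8450 cm³

8450 cm³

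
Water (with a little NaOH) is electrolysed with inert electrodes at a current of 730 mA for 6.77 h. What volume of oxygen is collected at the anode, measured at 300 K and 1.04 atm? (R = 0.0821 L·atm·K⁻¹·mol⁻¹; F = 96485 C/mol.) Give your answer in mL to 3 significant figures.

1090 mL

Q = 0.730 A × 24372 s = 17790 C
Moles of electrons = 17790 / 96485 = 0.1844 mol
2H₂O → O₂ + 4H⁺ + 4e⁻, so n(O₂) = 0.1844 / 4 = 0.04610 mol
V = nRT/P = 0.04610 × 0.0821 × 300 / 1.04 = 1.092 L
= 1090 mL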